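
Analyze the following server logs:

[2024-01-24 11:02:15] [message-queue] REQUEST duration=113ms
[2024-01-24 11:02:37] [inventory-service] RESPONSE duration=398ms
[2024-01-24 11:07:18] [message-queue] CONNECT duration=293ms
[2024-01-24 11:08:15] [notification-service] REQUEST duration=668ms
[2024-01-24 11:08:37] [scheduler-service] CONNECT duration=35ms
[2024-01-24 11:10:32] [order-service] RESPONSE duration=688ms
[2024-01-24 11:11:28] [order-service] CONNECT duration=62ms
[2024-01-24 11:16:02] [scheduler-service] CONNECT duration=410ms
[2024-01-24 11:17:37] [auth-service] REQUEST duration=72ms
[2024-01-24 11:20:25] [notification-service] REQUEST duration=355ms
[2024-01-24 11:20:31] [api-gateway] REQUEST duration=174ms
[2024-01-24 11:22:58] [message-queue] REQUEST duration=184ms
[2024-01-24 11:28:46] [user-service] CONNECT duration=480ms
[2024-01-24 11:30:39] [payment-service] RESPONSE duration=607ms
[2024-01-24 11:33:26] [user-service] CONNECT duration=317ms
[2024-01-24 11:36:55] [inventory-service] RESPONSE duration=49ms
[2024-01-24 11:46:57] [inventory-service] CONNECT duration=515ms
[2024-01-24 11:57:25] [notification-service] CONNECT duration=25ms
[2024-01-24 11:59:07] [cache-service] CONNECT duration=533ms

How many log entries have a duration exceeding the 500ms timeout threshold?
5

To count timeouts:

1. Threshold: 500ms
2. Extract duration from each log entry
3. Count entries where duration > 500
4. Timeout count: 5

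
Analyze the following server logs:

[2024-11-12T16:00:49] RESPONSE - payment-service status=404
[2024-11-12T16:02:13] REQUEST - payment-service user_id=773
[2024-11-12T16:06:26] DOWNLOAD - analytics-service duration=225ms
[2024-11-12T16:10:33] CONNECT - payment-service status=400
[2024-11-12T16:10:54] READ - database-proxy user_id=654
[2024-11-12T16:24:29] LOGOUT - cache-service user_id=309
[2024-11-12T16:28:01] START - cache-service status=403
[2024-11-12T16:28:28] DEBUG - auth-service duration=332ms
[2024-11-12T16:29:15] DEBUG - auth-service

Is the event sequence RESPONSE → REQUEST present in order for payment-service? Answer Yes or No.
Yes

To verify sequence order:

1. Find all events in sequence RESPONSE → REQUEST for payment-service
2. Extract their timestamps
3. Check if timestamps are in ascending order
4. Result: Yes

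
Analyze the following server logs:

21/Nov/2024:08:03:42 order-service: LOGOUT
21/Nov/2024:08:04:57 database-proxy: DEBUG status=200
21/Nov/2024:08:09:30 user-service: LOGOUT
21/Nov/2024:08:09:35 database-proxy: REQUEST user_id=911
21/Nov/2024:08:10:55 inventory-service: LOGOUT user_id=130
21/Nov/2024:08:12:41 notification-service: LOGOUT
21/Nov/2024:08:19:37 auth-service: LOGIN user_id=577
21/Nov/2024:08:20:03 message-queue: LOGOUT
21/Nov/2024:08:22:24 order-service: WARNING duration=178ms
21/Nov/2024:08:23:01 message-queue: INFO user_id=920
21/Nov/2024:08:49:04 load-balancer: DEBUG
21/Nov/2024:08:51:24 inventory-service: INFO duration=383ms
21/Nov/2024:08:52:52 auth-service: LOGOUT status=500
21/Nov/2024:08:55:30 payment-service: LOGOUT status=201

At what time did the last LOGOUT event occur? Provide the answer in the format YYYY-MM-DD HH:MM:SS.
2024-11-21 08:55:30

To find the last event:

1. Filter for all LOGOUT events
2. Sort by timestamp
3. Select the last one
4. Timestamp: 2024-11-21 08:55:30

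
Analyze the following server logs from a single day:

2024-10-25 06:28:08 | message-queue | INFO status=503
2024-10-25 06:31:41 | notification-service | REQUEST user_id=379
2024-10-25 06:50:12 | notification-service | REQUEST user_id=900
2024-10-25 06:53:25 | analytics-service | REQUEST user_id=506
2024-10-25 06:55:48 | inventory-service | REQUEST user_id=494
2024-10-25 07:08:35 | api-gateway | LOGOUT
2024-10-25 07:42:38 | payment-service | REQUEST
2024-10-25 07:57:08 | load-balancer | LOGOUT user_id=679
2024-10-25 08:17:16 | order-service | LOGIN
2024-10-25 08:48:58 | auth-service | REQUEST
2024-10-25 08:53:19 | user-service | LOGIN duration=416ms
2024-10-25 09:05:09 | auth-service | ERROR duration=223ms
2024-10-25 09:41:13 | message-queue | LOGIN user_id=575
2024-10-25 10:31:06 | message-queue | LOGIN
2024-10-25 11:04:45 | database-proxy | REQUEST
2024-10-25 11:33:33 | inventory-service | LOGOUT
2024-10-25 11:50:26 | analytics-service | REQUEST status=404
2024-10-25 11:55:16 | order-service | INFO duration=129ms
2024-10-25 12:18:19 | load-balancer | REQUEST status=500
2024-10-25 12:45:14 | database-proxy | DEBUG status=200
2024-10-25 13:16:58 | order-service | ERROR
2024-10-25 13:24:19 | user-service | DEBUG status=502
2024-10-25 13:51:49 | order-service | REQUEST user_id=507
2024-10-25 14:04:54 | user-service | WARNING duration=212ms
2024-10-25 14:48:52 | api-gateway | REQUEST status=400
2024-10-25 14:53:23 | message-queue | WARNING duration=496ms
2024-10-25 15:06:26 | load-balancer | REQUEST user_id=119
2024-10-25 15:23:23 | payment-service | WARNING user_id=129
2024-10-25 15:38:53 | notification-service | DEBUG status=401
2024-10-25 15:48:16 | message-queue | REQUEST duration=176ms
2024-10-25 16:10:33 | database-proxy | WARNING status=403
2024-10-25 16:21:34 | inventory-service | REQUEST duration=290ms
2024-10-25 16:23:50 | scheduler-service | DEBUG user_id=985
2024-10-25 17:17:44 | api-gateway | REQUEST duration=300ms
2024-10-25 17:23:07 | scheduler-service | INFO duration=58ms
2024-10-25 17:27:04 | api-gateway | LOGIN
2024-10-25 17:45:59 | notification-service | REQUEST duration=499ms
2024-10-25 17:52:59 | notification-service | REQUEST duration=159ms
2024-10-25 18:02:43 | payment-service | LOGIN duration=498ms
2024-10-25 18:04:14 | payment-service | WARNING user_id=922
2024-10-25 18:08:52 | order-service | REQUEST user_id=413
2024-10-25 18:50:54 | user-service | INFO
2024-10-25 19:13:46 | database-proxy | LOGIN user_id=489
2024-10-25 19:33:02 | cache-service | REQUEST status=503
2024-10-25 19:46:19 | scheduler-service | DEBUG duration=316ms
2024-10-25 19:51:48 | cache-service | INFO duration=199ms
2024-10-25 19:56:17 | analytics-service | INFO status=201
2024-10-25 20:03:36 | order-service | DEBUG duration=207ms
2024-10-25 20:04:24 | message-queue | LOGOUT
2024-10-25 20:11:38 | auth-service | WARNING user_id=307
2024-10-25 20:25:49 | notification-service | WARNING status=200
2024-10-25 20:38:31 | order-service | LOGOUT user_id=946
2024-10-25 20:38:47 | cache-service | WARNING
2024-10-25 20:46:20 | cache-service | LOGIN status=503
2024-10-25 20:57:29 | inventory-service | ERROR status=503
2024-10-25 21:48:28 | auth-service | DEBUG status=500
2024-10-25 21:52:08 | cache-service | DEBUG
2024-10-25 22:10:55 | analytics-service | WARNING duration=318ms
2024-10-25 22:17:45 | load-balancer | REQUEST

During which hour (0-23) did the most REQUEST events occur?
6

To find the peak hour:

1. Group all REQUEST events by hour
2. Count events in each hour
3. Find hour with maximum count
4. Peak hour: 6 (with 4 events)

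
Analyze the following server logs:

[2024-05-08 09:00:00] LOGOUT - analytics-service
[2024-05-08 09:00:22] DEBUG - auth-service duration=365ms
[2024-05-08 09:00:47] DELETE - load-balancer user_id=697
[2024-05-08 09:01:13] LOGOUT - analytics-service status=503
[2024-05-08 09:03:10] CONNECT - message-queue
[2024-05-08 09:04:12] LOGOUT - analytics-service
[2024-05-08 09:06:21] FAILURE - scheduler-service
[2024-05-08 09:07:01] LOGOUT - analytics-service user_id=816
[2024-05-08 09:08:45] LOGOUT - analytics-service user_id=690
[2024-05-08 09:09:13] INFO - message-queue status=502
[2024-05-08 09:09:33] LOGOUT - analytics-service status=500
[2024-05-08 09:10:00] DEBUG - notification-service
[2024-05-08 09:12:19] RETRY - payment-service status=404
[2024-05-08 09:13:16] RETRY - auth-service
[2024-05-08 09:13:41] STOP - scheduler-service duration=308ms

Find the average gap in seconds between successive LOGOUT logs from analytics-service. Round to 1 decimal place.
114.6

To calculate average interval:

1. Find all LOGOUT events for analytics-service in order
2. Calculate time gaps between consecutive events
3. Compute mean of gaps: 573 / 5 = 114.6 seconds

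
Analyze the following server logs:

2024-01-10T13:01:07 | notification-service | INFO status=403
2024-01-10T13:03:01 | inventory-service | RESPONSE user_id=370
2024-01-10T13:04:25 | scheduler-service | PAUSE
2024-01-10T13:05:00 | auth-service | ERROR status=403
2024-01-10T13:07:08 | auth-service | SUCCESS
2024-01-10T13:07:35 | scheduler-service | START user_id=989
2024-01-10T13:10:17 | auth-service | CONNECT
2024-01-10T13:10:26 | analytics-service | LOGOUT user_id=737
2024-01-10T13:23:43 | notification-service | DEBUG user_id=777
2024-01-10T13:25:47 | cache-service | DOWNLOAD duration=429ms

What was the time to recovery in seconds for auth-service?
128

To calculate recovery time:

1. Find ERROR event for auth-service: 2024-01-10T13:05:00
2. Find next SUCCESS event for auth-service: 2024-01-10T13:07:08
3. Recovery time: 2024-01-10T13:07:08 - 2024-01-10T13:05:00 = 128 seconds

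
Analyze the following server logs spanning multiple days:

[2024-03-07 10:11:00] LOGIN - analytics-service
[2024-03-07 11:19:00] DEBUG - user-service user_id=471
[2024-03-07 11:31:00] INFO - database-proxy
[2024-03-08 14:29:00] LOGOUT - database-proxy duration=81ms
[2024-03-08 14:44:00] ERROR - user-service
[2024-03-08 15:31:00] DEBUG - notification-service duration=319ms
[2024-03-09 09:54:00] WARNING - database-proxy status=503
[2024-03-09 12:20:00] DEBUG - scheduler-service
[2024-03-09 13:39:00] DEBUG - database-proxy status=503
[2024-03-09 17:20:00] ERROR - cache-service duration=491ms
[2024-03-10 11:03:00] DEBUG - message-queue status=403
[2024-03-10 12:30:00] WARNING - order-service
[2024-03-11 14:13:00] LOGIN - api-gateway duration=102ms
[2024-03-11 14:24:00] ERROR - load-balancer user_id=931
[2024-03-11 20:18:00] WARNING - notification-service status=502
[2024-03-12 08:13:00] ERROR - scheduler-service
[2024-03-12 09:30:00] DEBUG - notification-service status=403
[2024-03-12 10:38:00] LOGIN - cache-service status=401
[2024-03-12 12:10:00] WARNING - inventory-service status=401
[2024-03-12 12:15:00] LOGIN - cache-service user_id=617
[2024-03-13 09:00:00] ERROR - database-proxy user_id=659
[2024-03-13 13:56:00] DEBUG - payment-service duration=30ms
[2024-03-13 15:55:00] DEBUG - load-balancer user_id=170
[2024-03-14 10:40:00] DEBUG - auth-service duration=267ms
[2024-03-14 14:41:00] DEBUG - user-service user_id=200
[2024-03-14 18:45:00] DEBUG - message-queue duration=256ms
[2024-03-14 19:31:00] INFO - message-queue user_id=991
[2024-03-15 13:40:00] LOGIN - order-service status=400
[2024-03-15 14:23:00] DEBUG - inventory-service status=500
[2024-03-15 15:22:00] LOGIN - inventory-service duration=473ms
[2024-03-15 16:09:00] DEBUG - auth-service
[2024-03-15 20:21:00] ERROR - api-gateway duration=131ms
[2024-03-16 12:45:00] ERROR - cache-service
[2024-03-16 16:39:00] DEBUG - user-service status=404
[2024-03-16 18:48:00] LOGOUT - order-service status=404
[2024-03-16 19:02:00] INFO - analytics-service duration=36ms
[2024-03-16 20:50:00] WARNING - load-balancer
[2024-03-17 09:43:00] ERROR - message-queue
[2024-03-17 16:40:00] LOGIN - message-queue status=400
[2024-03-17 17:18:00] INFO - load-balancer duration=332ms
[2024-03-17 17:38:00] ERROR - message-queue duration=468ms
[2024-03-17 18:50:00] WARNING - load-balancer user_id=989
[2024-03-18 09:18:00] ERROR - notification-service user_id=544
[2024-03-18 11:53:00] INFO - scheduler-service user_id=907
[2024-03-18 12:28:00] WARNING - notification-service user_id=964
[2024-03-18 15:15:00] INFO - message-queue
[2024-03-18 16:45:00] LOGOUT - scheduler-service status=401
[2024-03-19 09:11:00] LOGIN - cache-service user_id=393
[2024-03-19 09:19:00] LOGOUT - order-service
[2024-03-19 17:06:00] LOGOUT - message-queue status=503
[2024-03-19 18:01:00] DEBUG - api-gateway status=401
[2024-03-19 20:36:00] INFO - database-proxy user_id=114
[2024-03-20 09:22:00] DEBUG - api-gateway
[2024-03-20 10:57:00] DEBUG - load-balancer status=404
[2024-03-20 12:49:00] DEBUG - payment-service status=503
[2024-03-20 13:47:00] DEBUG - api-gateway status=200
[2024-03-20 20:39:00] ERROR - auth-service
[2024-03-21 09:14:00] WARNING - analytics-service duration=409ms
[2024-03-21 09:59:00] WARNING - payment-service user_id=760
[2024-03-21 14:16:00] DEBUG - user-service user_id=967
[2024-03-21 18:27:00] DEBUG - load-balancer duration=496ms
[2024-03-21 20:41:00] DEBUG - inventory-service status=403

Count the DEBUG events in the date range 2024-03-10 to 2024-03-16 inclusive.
10

To filter by date range:

1. Date range: 2024-03-10 through 2024-03-16, both dates inclusive
2. Filter for DEBUG events whose date falls in this range
3. Count matching events: 10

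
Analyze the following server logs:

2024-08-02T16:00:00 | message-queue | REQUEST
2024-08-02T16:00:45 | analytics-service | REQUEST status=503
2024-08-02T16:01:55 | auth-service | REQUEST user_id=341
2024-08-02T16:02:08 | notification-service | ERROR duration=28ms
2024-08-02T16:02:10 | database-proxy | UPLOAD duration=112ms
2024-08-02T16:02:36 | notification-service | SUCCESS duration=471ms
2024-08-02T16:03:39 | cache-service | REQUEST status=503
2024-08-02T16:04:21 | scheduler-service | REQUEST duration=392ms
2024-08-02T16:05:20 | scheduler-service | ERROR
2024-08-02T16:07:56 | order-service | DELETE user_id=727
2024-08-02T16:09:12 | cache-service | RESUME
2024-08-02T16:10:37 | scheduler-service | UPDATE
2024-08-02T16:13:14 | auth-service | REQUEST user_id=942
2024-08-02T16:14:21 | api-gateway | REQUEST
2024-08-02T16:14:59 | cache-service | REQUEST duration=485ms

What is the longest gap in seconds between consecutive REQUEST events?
533

To find the longest gap:

1. Extract all REQUEST events in chronological order
2. Calculate time differences between consecutive events
3. Find the maximum difference
4. Longest gap: 533 seconds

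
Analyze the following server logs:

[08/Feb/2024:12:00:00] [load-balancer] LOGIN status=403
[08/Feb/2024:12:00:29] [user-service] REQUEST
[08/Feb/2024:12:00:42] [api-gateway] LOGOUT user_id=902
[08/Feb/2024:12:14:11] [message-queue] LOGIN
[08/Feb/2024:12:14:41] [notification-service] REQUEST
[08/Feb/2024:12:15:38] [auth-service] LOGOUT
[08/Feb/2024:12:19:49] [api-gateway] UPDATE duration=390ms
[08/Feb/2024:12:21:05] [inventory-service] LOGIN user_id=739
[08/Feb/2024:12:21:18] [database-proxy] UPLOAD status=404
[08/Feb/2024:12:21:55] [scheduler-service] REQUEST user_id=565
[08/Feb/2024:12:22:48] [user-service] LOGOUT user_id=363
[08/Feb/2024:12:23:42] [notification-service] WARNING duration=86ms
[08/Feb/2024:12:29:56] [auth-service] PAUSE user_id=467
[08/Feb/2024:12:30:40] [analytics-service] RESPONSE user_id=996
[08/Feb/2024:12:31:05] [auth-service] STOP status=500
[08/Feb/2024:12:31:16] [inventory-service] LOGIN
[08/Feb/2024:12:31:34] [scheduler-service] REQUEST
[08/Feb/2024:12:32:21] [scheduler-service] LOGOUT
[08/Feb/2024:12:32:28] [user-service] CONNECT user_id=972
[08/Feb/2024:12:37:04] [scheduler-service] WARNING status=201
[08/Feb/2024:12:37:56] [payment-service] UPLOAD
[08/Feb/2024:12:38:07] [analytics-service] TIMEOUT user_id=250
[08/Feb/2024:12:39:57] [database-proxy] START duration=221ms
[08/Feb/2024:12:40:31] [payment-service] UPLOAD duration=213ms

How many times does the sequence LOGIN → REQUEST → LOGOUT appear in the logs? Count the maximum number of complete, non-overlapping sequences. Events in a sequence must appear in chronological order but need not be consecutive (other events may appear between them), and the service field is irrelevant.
4

To count sequences:

1. Look for pattern: LOGIN → REQUEST → LOGOUT
2. Greedily scan the log in chronological order, matching each sequence element in turn (ignoring service)
3. Each time the full pattern completes, increment the count and restart matching from the next event
4. Complete non-overlapping sequences found: 4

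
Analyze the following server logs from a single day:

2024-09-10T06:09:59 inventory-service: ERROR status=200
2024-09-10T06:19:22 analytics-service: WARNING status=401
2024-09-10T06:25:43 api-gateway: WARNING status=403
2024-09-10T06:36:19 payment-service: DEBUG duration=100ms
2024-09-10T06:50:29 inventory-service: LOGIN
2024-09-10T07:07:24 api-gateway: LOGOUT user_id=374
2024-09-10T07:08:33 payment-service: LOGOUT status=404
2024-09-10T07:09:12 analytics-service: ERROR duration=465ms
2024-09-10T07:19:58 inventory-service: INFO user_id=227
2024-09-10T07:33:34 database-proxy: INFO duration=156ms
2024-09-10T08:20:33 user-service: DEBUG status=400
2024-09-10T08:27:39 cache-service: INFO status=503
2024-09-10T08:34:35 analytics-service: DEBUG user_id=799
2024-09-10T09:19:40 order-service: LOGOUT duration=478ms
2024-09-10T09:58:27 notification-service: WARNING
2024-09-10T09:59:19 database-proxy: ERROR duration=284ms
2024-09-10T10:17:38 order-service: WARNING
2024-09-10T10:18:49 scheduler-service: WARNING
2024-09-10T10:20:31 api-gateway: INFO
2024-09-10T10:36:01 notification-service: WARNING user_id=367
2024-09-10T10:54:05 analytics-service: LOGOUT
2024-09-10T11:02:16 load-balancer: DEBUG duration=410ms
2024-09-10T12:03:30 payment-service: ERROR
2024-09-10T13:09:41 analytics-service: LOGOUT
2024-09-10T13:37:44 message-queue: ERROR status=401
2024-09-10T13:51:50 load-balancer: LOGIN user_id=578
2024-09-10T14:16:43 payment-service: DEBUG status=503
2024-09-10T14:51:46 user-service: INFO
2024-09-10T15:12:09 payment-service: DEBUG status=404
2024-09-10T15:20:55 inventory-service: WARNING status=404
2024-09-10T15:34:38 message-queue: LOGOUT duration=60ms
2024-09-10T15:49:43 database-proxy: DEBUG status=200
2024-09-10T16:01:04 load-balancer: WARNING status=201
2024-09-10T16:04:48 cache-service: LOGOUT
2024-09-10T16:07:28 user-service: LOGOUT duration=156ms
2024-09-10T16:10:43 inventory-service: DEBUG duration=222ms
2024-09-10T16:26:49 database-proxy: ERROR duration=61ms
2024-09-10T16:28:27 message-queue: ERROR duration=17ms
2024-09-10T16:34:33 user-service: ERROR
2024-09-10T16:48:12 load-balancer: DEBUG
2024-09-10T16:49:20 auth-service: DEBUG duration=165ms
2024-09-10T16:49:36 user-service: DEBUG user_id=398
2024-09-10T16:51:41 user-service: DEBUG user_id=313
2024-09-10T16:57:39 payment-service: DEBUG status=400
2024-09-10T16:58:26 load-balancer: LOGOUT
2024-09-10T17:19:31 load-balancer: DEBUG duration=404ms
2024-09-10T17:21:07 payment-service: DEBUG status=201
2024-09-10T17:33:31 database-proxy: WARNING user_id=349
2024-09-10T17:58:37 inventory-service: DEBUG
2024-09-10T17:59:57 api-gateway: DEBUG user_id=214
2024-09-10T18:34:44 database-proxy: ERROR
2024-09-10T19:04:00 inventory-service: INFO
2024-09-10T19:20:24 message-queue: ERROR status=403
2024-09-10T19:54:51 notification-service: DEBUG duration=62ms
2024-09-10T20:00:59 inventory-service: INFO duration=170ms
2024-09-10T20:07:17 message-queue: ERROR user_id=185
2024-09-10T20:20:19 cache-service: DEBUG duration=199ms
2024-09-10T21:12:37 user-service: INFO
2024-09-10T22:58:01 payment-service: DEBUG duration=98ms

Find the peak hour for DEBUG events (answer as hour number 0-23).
16

To find the peak hour:

1. Group all DEBUG events by hour
2. Count events in each hour
3. Find hour with maximum count
4. Peak hour: 16 (with 6 events)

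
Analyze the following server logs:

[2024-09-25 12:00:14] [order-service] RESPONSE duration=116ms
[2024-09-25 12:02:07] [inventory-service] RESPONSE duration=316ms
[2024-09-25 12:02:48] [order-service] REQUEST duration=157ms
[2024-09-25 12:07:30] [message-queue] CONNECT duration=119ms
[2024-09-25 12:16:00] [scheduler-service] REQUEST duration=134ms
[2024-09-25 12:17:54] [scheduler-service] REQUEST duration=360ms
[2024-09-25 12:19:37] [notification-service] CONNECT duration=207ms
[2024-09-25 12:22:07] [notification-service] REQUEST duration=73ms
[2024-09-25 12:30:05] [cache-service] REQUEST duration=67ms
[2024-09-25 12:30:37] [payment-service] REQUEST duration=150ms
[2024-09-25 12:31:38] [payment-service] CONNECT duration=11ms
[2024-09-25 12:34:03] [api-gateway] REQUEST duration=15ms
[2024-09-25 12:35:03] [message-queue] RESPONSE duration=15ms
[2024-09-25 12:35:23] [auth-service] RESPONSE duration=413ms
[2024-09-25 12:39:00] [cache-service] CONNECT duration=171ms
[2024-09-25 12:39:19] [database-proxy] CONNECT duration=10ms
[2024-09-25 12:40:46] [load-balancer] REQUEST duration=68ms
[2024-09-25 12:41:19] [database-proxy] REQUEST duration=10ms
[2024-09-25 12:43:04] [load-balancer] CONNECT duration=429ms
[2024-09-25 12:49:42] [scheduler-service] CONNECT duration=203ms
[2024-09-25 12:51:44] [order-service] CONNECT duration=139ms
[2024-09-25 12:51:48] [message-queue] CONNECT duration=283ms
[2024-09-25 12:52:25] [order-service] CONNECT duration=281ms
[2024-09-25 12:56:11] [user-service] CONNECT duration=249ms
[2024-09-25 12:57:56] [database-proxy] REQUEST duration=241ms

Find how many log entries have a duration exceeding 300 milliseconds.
4

To count timeouts:

1. Threshold: 300ms
2. Extract duration from each log entry
3. Count entries where duration > 300
4. Timeout count: 4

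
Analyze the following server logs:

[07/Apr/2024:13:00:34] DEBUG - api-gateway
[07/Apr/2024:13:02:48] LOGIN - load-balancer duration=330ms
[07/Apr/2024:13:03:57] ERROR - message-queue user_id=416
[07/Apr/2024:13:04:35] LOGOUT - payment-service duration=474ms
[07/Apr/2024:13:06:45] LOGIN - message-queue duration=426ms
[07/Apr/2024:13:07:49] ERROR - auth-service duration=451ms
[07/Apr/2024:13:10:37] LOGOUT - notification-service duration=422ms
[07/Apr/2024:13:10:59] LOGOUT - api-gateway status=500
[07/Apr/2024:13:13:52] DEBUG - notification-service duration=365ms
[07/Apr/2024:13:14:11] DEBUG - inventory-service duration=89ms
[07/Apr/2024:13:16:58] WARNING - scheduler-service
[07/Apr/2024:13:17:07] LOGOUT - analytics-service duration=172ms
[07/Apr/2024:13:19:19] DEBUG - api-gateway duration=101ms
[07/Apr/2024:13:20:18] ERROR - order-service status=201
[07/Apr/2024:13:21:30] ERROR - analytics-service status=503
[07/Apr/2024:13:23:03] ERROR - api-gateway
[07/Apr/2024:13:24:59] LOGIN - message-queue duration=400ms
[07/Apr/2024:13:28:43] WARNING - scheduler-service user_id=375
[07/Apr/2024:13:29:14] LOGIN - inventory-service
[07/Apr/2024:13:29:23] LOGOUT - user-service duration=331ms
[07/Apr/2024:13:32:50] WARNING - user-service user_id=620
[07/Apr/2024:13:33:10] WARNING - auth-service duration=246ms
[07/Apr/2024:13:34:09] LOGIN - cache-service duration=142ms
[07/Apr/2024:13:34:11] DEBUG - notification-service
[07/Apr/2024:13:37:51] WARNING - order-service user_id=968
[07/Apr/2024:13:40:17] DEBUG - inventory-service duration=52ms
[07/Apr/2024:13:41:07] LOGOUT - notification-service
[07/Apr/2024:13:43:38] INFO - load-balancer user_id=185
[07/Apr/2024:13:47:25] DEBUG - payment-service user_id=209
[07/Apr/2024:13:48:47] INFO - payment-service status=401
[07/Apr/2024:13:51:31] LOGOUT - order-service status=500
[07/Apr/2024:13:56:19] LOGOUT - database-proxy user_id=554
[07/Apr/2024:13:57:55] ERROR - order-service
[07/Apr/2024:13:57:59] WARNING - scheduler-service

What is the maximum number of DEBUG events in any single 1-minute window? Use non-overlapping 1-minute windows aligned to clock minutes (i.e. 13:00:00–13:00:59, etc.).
1

To find the burst window:

1. Divide the log period into non-overlapping 1-minute windows starting at 13:00
2. Count DEBUG events in each window
3. Find the window with maximum count
4. Maximum events in a window: 1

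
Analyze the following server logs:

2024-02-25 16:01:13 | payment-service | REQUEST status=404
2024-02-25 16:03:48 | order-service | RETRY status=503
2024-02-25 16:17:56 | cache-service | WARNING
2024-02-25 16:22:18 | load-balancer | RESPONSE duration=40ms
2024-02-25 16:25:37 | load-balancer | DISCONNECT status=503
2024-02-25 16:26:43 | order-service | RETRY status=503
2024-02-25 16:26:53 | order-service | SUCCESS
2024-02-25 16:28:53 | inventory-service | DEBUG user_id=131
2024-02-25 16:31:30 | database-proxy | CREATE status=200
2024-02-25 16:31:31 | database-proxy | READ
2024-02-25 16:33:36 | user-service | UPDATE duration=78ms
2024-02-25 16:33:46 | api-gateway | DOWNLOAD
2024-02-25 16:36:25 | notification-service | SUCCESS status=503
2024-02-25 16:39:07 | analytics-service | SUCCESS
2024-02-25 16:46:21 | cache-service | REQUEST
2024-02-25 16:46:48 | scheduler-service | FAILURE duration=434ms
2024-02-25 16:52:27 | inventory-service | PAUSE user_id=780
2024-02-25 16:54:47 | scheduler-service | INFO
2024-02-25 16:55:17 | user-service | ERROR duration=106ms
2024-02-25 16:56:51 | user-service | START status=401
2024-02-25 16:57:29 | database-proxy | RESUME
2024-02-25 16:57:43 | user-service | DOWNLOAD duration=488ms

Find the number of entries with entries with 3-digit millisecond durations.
3

To find matching entries:

1. Pattern to match: entries with 3-digit millisecond durations
2. Scan each log entry for the pattern
3. Count matches: 3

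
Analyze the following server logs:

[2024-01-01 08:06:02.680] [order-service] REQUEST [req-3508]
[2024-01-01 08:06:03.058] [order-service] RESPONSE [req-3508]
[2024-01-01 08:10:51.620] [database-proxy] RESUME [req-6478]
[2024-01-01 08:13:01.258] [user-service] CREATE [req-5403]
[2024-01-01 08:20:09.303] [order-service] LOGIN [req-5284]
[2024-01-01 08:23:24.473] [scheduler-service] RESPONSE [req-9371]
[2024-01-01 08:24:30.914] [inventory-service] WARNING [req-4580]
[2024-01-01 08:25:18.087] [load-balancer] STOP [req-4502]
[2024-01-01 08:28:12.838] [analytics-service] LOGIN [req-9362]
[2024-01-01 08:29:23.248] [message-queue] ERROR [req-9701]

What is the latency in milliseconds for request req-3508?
378

To calculate latency:

1. Find REQUEST with id req-3508: 2024-01-01 08:06:02.680
2. Find RESPONSE with id req-3508: 2024-01-01 08:06:03.058
3. Latency: 2024-01-01 08:06:03.058 - 2024-01-01 08:06:02.680 = 378ms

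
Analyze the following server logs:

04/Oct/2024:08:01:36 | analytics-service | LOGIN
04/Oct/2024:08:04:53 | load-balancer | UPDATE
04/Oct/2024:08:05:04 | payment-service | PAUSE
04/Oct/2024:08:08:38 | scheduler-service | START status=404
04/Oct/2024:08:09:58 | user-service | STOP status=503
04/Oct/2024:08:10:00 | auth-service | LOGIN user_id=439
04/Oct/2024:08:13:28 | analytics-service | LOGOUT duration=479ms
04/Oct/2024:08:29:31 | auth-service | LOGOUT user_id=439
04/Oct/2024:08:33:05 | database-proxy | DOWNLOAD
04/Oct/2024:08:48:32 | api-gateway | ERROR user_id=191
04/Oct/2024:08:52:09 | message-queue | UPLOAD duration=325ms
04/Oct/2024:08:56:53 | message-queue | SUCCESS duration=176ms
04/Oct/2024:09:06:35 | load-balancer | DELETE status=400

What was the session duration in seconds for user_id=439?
1171

To calculate session duration:

1. Find LOGIN event for user_id=439: 04/Oct/2024:08:10:00
2. Find LOGOUT event for user_id=439: 04/Oct/2024:08:29:31
3. Session duration: 04/Oct/2024:08:29:31 - 04/Oct/2024:08:10:00 = 1171 seconds (19 minutes)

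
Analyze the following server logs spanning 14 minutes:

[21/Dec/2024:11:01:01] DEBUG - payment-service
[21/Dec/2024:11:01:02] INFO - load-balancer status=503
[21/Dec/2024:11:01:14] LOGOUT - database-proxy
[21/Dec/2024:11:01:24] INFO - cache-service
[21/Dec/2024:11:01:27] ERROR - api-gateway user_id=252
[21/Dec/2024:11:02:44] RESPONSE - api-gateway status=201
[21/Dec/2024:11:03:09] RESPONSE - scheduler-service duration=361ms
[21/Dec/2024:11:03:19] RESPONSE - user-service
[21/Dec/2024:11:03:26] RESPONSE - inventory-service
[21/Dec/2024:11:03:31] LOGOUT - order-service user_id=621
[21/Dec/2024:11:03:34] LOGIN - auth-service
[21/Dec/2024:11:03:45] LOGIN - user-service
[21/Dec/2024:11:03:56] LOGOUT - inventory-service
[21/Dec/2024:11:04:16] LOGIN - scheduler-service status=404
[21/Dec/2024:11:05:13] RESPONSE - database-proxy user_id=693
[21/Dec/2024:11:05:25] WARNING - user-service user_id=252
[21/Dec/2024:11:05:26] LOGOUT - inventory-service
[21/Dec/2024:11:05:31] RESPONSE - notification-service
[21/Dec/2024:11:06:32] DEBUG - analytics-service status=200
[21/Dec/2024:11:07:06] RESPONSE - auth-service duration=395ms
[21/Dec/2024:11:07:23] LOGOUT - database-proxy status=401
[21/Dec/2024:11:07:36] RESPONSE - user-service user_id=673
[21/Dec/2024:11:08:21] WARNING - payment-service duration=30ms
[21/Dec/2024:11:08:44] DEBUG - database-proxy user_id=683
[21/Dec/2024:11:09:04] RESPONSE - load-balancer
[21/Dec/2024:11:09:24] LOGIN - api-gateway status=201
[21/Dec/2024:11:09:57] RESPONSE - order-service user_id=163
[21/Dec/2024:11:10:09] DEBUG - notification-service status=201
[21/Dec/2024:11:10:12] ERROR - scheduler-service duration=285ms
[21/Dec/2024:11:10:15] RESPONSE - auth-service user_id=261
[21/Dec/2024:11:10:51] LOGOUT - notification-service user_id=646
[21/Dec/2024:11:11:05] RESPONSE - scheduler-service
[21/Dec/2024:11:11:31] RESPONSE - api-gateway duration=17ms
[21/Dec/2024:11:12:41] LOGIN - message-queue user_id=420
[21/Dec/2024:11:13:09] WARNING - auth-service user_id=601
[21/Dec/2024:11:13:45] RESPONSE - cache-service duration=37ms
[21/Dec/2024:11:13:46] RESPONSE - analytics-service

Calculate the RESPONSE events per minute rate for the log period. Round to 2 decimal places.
1.07

To calculate the rate:

1. Count total RESPONSE events: 15
2. Total time period: 14 minutes
3. Rate = 15 / 14 = 1.07 events per minute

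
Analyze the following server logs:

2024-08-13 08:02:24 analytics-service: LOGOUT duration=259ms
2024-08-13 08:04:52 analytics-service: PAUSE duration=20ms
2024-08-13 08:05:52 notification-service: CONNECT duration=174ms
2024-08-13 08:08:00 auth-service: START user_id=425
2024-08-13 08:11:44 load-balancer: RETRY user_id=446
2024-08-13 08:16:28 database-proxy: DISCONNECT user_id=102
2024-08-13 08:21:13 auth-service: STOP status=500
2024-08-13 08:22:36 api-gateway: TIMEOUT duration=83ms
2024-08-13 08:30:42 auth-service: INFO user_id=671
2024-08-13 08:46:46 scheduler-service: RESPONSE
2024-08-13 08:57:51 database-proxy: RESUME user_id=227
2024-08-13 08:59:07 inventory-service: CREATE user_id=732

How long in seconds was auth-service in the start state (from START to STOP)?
793

To calculate state duration:

1. Find START event for auth-service: 2024-08-13 08:08:00
2. Find STOP event for auth-service: 2024-08-13 08:21:13
3. Calculate duration: 2024-08-13 08:21:13 - 2024-08-13 08:08:00 = 793 seconds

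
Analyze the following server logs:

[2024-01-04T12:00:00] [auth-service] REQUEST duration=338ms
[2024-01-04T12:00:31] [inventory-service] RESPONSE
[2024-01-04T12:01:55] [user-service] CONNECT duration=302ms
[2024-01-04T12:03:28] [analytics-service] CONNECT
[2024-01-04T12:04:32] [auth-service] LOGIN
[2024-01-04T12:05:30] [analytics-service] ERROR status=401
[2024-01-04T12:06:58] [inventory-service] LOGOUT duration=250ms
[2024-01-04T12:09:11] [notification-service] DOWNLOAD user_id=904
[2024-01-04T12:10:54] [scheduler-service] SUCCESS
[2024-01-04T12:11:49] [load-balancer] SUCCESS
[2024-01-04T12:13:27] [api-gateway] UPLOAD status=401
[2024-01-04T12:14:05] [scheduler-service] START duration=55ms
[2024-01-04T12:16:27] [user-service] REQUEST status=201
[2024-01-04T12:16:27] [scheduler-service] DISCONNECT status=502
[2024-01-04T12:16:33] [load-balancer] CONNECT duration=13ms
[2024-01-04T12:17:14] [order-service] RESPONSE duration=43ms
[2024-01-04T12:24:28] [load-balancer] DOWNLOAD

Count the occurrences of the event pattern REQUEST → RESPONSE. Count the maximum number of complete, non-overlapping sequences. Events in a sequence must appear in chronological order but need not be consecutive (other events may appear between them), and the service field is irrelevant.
2

To count sequences:

1. Look for pattern: REQUEST → RESPONSE
2. Greedily scan the log in chronological order, matching each sequence element in turn (ignoring service)
3. Each time the full pattern completes, increment the count and restart matching from the next event
4. Complete non-overlapping sequences found: 2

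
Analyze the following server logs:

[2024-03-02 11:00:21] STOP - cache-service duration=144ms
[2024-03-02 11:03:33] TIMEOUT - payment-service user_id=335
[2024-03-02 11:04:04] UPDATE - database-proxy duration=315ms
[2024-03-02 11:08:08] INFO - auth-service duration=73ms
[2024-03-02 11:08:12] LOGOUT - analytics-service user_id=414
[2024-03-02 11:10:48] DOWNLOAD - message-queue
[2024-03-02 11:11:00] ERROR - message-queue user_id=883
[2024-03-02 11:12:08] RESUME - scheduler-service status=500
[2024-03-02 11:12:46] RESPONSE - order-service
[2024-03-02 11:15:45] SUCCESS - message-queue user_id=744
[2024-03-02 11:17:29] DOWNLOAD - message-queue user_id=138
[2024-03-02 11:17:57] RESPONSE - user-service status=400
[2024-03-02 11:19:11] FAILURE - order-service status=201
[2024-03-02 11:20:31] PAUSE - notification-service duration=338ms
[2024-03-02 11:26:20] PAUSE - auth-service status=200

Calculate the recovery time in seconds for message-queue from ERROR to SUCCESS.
285

To calculate recovery time:

1. Find ERROR event for message-queue: 2024-03-02 11:11:00
2. Find next SUCCESS event for message-queue: 2024-03-02 11:15:45
3. Recovery time: 2024-03-02 11:15:45 - 2024-03-02 11:11:00 = 285 seconds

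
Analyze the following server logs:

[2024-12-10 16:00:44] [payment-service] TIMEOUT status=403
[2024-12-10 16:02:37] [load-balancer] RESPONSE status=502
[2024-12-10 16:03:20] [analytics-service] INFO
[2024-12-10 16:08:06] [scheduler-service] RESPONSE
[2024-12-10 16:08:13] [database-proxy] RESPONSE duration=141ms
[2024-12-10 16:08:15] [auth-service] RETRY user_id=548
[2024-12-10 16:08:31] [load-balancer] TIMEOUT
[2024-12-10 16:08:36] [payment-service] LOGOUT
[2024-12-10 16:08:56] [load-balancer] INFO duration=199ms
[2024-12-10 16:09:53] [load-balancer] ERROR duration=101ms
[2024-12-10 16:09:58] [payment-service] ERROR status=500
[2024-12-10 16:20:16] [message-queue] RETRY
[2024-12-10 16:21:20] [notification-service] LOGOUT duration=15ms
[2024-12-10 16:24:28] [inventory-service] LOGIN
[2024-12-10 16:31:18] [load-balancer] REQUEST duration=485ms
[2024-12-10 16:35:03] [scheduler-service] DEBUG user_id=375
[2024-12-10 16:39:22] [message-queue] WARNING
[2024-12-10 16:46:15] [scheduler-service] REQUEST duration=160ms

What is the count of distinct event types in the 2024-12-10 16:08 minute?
5

To count unique event types:

1. Filter events in the minute starting at 2024-12-10 16:08
2. Extract event types from matching entries
3. Count unique types: 5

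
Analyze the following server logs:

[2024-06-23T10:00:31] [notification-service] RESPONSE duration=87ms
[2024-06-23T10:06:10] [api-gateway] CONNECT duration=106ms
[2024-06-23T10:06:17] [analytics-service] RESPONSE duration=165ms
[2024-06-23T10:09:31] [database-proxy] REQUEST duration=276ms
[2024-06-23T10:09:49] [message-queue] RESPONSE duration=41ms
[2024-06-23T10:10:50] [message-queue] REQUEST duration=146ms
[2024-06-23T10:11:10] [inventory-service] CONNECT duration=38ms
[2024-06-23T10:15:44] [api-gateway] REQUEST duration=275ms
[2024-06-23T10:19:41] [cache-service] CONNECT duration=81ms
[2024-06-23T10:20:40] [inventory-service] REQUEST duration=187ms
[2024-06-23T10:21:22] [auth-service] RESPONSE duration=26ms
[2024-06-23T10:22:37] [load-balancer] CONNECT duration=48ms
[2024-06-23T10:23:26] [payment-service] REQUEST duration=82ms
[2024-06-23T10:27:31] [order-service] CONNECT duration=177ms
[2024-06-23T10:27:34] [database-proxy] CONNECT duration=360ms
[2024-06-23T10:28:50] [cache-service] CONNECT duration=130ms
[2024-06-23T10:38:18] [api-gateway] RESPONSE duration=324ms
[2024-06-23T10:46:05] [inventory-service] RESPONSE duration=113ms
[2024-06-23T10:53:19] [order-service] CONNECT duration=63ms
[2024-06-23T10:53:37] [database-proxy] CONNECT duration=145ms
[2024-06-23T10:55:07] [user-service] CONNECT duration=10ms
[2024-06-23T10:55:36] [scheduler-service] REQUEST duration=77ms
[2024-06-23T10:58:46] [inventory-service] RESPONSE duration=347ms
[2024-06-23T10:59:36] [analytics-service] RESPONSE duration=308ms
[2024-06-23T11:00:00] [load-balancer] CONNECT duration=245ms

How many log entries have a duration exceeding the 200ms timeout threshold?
7

To count timeouts:

1. Threshold: 200ms
2. Extract duration from each log entry
3. Count entries where duration > 200
4. Timeout count: 7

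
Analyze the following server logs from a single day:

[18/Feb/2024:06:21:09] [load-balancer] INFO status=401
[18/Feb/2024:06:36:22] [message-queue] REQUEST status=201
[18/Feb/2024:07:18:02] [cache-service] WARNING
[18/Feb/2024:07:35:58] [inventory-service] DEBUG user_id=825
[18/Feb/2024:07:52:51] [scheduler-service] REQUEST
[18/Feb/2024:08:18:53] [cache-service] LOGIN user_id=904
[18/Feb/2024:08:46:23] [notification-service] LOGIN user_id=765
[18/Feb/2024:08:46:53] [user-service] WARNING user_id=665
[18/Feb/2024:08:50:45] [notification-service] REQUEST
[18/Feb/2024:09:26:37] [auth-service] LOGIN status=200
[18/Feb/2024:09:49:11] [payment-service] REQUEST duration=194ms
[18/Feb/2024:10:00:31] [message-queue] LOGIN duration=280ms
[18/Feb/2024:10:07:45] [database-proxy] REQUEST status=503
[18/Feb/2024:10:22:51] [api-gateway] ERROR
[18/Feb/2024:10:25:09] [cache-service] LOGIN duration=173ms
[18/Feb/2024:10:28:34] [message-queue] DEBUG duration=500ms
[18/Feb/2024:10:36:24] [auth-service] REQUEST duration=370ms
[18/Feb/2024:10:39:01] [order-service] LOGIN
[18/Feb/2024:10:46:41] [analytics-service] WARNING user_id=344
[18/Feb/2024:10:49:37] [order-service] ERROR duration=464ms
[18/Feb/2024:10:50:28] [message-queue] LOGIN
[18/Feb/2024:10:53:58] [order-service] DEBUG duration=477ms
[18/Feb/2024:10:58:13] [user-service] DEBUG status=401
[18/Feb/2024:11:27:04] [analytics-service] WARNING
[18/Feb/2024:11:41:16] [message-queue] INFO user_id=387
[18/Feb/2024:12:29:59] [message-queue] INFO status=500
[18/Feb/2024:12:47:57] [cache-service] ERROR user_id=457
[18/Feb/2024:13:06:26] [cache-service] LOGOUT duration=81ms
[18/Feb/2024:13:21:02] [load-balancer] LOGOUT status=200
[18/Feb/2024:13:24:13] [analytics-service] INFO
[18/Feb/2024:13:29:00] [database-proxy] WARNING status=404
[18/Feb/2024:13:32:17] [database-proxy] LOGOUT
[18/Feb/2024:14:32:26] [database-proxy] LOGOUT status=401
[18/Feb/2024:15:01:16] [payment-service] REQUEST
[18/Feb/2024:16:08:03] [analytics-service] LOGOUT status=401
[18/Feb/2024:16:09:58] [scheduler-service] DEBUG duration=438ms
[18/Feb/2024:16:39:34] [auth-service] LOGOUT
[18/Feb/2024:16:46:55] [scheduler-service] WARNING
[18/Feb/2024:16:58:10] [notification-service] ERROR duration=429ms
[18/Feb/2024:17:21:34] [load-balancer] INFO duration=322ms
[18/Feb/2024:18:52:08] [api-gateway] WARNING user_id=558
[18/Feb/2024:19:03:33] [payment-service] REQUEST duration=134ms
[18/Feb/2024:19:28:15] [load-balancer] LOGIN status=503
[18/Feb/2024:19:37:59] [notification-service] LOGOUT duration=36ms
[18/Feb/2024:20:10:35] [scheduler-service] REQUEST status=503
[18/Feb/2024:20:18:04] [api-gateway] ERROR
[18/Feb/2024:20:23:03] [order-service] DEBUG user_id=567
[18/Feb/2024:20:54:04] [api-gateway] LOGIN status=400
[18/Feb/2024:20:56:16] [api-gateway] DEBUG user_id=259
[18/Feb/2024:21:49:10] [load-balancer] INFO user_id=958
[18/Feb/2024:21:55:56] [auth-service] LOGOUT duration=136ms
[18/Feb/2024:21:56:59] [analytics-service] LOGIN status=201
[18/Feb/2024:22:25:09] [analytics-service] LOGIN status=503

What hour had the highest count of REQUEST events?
10

To find the peak hour:

1. Group all REQUEST events by hour
2. Count events in each hour
3. Find hour with maximum count
4. Peak hour: 10 (with 2 events)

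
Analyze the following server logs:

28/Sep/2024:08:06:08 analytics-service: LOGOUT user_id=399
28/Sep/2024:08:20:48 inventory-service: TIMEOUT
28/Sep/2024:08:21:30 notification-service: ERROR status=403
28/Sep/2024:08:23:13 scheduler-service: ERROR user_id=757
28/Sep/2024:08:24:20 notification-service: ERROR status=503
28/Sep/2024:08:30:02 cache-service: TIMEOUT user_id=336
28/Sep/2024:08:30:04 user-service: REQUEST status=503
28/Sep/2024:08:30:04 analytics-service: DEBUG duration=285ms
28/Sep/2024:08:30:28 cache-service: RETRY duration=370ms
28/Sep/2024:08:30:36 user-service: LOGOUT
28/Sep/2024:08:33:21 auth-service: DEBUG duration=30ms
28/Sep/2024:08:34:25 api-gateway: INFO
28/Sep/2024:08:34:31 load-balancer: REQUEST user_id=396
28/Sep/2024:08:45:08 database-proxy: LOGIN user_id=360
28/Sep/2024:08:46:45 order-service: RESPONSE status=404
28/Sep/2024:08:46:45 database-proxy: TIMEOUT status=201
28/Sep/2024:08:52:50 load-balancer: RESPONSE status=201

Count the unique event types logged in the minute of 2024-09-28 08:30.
5

To count unique event types:

1. Filter events in the minute starting at 2024-09-28 08:30
2. Extract event types from matching entries
3. Count unique types: 5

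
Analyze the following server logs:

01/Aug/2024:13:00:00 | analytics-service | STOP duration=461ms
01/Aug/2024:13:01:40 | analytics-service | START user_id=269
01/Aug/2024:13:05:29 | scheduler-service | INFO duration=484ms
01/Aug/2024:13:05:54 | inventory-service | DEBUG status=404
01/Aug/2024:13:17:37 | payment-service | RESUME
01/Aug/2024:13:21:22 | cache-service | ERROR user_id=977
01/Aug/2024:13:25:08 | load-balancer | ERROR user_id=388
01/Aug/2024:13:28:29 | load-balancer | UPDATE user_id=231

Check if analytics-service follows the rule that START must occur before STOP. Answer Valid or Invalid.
Invalid

To validate ordering:

1. Required order: START → STOP
2. Rule: START must occur before STOP
3. Check actual order of events for analytics-service
4. Result: Invalid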